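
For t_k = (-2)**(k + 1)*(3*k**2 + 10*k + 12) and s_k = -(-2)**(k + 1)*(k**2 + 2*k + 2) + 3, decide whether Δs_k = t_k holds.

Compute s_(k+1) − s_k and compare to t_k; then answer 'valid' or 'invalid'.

s_(k+1) = -4*(-2)**k*(2*k + (k + 1)**2 + 4) + 3
s_(k+1) − s_k = (-2)**(k + 1)*(3*k**2 + 10*k + 12)
(s_(k+1) − s_k) − t_k = 0

valid; difference matches t_k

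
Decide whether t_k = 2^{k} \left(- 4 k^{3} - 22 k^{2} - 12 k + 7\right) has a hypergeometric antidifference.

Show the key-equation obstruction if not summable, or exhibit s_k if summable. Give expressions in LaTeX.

Yes. s_k = 2^{k} \left(- 4 k^{3} + 2 k^{2} + 4 k + 3\right).

Ratio r(k) = 2*(4*k**3 + 34*k**2 + 68*k + 31)/(4*k**3 + 22*k**2 + 12*k - 7).
So A=2 and B=1, with C=k**3 + 11*k**2/2 + 3*k - 7/4.
Set up (2)·f(k+1) − (1)·f(k) − (k**3 + 11*k**2/2 + 3*k - 7/4) = 0.
Degrees (0,0,3) ⇒ d ≤ 3.
Coefficient equations give f(k) = (2*k - 3)*(2*k**2 + 2*k + 1)/4.
Get s_k = R·t_k = 2**k*(-4*k**3 + 2*k**2 + 4*k + 3) with R(k) = B(k−1)f(k)/C(k) = (2*k - 3)*(2*k**2 + 2*k + 1)/(4*k**3 + 22*k**2 + 12*k - 7).
Check: Δs_k = 2**k*(-4*k**3 - 22*k**2 - 12*k + 7). ✓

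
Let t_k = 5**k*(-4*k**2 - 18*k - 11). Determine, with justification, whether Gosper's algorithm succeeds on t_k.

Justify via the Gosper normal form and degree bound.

Yes. s_k = 5**k*(-k**2 - 2*k + 1).

r(k) = 5*(4*k**2 + 26*k + 33)/(4*k**2 + 18*k + 11) after simplifying.
Take A(k)=5, B(k)=1, C(k)=k**2 + 9*k/2 + 11/4.
Key eq: (5)·f(k+1) = (1)·f(k) + (k**2 + 9*k/2 + 11/4).
From deg A=0, deg B=0, deg C=2: d=2.
A polynomial solution: f(k) = (k**2 + 2*k - 1)/4.
R(k) = B(k−1)·f(k)/C(k) = (k**2 + 2*k - 1)/(4*k**2 + 18*k + 11); s_k = R·t_k = 5**k*(-k**2 - 2*k + 1).
Check: Δs_k = 5**k*(-4*k**2 - 18*k - 11). ✓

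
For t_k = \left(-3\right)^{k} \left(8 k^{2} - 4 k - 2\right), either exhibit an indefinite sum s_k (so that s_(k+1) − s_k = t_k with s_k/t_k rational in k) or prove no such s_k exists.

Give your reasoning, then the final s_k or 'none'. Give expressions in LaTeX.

The ratio is 3*(-2*k + 4*(k + 1)**2 - 3)/(-4*k**2 + 2*k + 1).
Take A(k)=-3, B(k)=1, C(k)=k**2 - k/2 - 1/4.
Set up (-3)·f(k+1) − (1)·f(k) − (k**2 - k/2 - 1/4) = 0.
d = 2 from the (0,0,2) case.
Solving with deg f ≤ 2: f(k) = -(2*k**2 - 4*k + 1)/8.
R(k) = B(k−1)·f(k)/C(k) = -(2*k**2 - 4*k + 1)/(2*(4*k**2 - 2*k - 1)); s_k = R·t_k = (-3)**k*(-2*k**2 + 4*k - 1).
Check: Δs_k = (-3)**k*(8*k**2 - 4*k - 2). ✓

s_k = \left(-3\right)^{k} \left(- 2 k^{2} + 4 k - 1\right)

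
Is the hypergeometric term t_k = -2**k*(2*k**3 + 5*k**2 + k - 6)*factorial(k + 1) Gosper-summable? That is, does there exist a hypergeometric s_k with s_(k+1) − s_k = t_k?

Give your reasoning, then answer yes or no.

Yes. s_k = -2**k*(k - 2)*(k + 1)*factorial(k + 1).

t_(k+1)/t_k = 2*(2*k**4 + 15*k**3 + 39*k**2 + 36*k + 4)/(2*k**3 + 5*k**2 + k - 6).
Gosper form: A/B · C(k+1)/C(k) with A=2*k + 4, B=1, C=k**3 + 5*k**2/2 + k/2 - 3.
Set up (2*k + 4)·f(k+1) − (1)·f(k) − (k**3 + 5*k**2/2 + k/2 - 3) = 0.
Bound: deg f ≤ 2.
Solving with deg f ≤ 2: f(k) = (k - 2)*(k + 1)/2.
So s_k = (B(k−1)f/C)·t_k = ((k - 2)*(k + 1)/(2*k**3 + 5*k**2 + k - 6))·t_k = -2**k*(k - 2)*(k + 1)*factorial(k + 1).
s_(k+1) − s_k = -2**k*(2*k**3 + 5*k**2 + k - 6)*factorial(k + 1) = t_k.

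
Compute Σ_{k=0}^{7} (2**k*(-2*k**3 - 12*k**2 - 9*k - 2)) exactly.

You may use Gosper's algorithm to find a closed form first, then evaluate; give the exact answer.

Σ = -257020

Ratio r(k) = 2*(2*k**3 + 18*k**2 + 39*k + 25)/(2*k**3 + 12*k**2 + 9*k + 2).
A = 2, B = 1, C = k**3 + 6*k**2 + 9*k/2 + 1.
Need (2)·f(k+1) − (1)·f(k) = k**3 + 6*k**2 + 9*k/2 + 1.
Degrees (0,0,3) ⇒ d ≤ 3.
Solving with deg f ≤ 3: f(k) = (2*k**3 - 3*k + 4)/2.
Then R = B(k−1)f/C = (2*k**3 - 3*k + 4)/(2*k**3 + 12*k**2 + 9*k + 2), so s_k = R(k)·t_k = 2**k*(-2*k**3 + 3*k - 4).
s_(k+1) − s_k = 2**k*(2*k**3 + 3*k - 4*(k + 1)**3 + 2) = t_k.
Telescoping: Σ = s_(8) − s_(0) = -257024 − (-4) = -257020.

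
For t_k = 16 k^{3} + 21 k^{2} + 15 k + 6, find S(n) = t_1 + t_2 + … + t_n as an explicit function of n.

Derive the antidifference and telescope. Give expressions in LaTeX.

Ratio r(k) = (16*k**3 + 69*k**2 + 105*k + 58)/(16*k**3 + 21*k**2 + 15*k + 6).
Gosper form: A/B · C(k+1)/C(k) with A=1, B=1, C=k**3 + 21*k**2/16 + 15*k/16 + 3/8.
Key eq: (1)·f(k+1) = (1)·f(k) + (k**3 + 21*k**2/16 + 15*k/16 + 3/8).
From deg A=0, deg B=0, deg C=3: d=4.
Solving with deg f ≤ 4: f(k) = k*(4*k**3 - k**2 + k + 2)/16.
R(k) = B(k−1)·f(k)/C(k) = k*(4*k**3 - k**2 + k + 2)/(16*k**3 + 21*k**2 + 15*k + 6); s_k = R·t_k = k*(4*k**3 - k**2 + k + 2).
Verify: 16*k**3 + 21*k**2 + 15*k + 6 matches t_k.
s_(n+1) = 4*n**4 + 15*n**3 + 22*n**2 + 17*n + 6 and s_(1) = 6, so S(n) = n*(4*n**3 + 15*n**2 + 22*n + 17).

S(n) = n \left(4 n^{3} + 15 n^{2} + 22 n + 17\right)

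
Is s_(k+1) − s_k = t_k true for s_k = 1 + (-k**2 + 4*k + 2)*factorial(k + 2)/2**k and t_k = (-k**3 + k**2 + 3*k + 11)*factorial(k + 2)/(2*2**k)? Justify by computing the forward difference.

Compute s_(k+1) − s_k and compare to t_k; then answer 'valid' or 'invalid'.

s_(k+1) = 2**(-k - 1)*(4*k - (k + 1)**2 + 6)*factorial(k + 3) + 1
s_(k+1) − s_k = (-k**3 + k**2 + 3*k + 11)*factorial(k + 2)/(2*2**k)
(s_(k+1) − s_k) − t_k = 0

valid; difference matches t_k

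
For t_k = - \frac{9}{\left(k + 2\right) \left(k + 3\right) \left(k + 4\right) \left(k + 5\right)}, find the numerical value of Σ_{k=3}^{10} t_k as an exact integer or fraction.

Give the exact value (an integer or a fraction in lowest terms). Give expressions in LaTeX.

The ratio is (k + 2)/(k + 6).
Gosper form: A/B · C(k+1)/C(k) with A=k + 2, B=k + 6, C=1.
Set up (k + 2)·f(k+1) − (k + 5)·f(k) − (1) = 0.
Degrees (1,1,0) ⇒ d ≤ 3.
Coefficient equations give f(k) = k*(k**2 + 9*k + 26)/72.
Certificate R = B(k−1)f/C = k*(k + 5)*(k**2 + 9*k + 26)/72 gives s_k = k*(-k**2 - 9*k - 26)/(8*(k + 2)*(k + 3)*(k + 4)).
s_(k+1) − s_k = -9/(k**4 + 14*k**3 + 71*k**2 + 154*k + 120) = t_k.
Evaluate s at k=11 and k=3: -451/3640 and -31/280; difference -6/455.

Σ = -6/455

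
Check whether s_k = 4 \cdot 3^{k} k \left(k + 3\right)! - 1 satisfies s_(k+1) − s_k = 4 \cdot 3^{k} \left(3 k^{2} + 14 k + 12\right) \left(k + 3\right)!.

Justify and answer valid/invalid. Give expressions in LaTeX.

valid; difference matches t_k

s_(k+1) = 4*3**(k + 1)*(k + 1)*factorial(k + 4) - 1
s_(k+1) − s_k = 4*3**k*(3*k**2 + 14*k + 12)*factorial(k + 3)
(s_(k+1) − s_k) − t_k = 0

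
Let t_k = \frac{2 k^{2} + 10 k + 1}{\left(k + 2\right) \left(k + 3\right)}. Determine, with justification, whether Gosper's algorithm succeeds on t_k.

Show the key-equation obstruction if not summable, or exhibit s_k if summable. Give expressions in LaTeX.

Yes. s_k = \frac{k \left(4 k - 3\right)}{2 \left(k + 2\right)}.

Ratio r(k) = (k + 2)*(10*k + 2*(k + 1)**2 + 11)/((k + 4)*(2*k**2 + 10*k + 1)).
So A=k + 2 and B=k + 4, with C=k**2 + 5*k + 1/2.
Need (k + 2)·f(k+1) − (k + 3)·f(k) = k**2 + 5*k + 1/2.
deg f ≤ 2 (via 1,1,2).
Solving with deg f ≤ 2: f(k) = k*(4*k - 3)/4.
Get s_k = R·t_k = k*(4*k - 3)/(2*(k + 2)) with R(k) = B(k−1)f(k)/C(k) = k*(k + 3)*(4*k - 3)/(2*(2*k**2 + 10*k + 1)).
Check: Δs_k = (2*k**2 + 10*k + 1)/(k**2 + 5*k + 6). ✓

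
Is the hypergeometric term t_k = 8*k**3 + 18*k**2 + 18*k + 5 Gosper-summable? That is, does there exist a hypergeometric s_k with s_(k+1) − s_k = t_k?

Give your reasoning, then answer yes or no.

Yes. s_k = k*(2*k**3 + 2*k**2 + 2*k - 1).

Step 1: r(k) = (8*k**3 + 42*k**2 + 78*k + 49)/(8*k**3 + 18*k**2 + 18*k + 5).
Take A(k)=1, B(k)=1, C(k)=k**3 + 9*k**2/4 + 9*k/4 + 5/8.
Solve (1)·f(k+1) − (1)·f(k) = k**3 + 9*k**2/4 + 9*k/4 + 5/8.
Degrees (0,0,3) ⇒ d ≤ 4.
Coefficient equations give f(k) = k*(2*k**3 + 2*k**2 + 2*k - 1)/8.
R(k) = B(k−1)·f(k)/C(k) = k*(2*k**3 + 2*k**2 + 2*k - 1)/(8*k**3 + 18*k**2 + 18*k + 5); s_k = R·t_k = k*(2*k**3 + 2*k**2 + 2*k - 1).
Δs = 8*k**3 + 18*k**2 + 18*k + 5, as required.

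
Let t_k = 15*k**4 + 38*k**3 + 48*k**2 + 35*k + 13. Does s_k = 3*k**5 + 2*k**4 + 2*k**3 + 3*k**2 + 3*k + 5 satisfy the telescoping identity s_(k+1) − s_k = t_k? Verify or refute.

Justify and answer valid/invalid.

s_(k+1) = 3*k**5 + 17*k**4 + 40*k**3 + 51*k**2 + 38*k + 18
s_(k+1) − s_k = 15*k**4 + 38*k**3 + 48*k**2 + 35*k + 13
(s_(k+1) − s_k) − t_k = 0

valid; difference matches t_k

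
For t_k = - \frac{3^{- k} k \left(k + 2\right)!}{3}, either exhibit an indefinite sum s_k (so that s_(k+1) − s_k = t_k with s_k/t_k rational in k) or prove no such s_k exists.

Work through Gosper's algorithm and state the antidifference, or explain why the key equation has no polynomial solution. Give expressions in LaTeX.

Ratio r(k) = (k + 1)*(k + 3)/(3*k).
A = k/3 + 1, B = 1, C = k.
f must satisfy (k/3 + 1)·f(k+1) − (1)·f(k) = k.
deg f ≤ 0 (via 1,0,1).
Match coefficients ⇒ f(k) = 3.
So s_k = (B(k−1)f/C)·t_k = (3/k)·t_k = -factorial(k + 2)/3**k.
s_(k+1) − s_k = -k*factorial(k + 2)/(3*3**k) = t_k.

s_k = - 3^{- k} \left(k + 2\right)!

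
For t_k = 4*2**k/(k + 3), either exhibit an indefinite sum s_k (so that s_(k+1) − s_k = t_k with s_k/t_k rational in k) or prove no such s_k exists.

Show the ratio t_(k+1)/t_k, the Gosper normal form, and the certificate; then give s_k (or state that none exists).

not Gosper-summable; s_k does not exist

Compute t_(k+1)/t_k: get 2*(k + 3)/(k + 4).
So A=2*k + 6 and B=k + 4, with C=1.
Need (2*k + 6)·f(k+1) − (k + 3)·f(k) = 1.
Bound: deg f ≤ -1.
Bound -1 < 0, so the key equation has no polynomial solution.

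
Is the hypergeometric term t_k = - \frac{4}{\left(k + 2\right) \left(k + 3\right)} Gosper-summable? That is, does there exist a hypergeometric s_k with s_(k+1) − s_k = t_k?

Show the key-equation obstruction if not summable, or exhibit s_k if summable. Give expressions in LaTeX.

Ratio r(k) = (k + 2)/(k + 4).
Gosper form: A/B · C(k+1)/C(k) with A=k + 2, B=k + 4, C=1.
Need (k + 2)·f(k+1) − (k + 3)·f(k) = 1.
Bound: deg f ≤ 1.
Match coefficients ⇒ f(k) = k/2.
Then R = B(k−1)f/C = k*(k + 3)/2, so s_k = R(k)·t_k = -2*k/(k + 2).
s_(k+1) − s_k = -4/(k**2 + 5*k + 6) = t_k.

Yes. s_k = - \frac{2 k}{k + 2}.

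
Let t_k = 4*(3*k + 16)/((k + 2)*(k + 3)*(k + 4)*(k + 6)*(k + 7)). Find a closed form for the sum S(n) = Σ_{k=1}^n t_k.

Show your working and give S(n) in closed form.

r(k) = (k + 2)*(k + 6)*(3*k + 19)/((k + 5)*(k + 8)*(3*k + 16)) after simplifying.
Take A(k)=k + 2, B(k)=k + 8, C(k)=k**2 + 31*k/3 + 80/3.
Set up (k + 2)·f(k+1) − (k + 7)·f(k) − (k**2 + 31*k/3 + 80/3) = 0.
Bound: deg f ≤ 5.
Solve for f: f(k) = k*(k + 4)*(k + 5)*(k**2 + 11*k + 36)/108 (degree 5 ≤ 5).
R(k) = B(k−1)·f(k)/C(k) = k*(k + 4)*(k + 7)*(k**2 + 11*k + 36)/(36*(3*k + 16)); s_k = R·t_k = k*(k**2 + 11*k + 36)/(9*(k**3 + 11*k**2 + 36*k + 36)).
Δs = 4*(3*k + 16)/(k**5 + 22*k**4 + 185*k**3 + 740*k**2 + 1404*k + 1008), as required.
Σ_(k=1)^n t_k = s_(n+1) − s_(1) = ((n**3 + 14*n**2 + 61*n + 48)/(9*(n**3 + 14*n**2 + 61*n + 84))) − (4/63), i.e. n*(n**2 + 14*n + 61)/(21*(n**3 + 14*n**2 + 61*n + 84)).

S(n) = n*(n**2 + 14*n + 61)/(21*(n**3 + 14*n**2 + 61*n + 84))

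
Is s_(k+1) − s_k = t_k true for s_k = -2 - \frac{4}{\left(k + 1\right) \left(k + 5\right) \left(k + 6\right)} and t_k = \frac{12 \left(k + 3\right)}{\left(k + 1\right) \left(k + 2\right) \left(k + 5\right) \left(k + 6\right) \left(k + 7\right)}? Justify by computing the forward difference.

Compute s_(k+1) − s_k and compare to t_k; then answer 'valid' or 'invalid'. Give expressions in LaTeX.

valid; difference matches t_k

s_(k+1) = -2 - 4/((k + 2)*(k + 6)*(k + 7))
s_(k+1) − s_k = 12*(k + 3)/(k**5 + 21*k**4 + 163*k**3 + 567*k**2 + 844*k + 420)
(s_(k+1) − s_k) − t_k = 0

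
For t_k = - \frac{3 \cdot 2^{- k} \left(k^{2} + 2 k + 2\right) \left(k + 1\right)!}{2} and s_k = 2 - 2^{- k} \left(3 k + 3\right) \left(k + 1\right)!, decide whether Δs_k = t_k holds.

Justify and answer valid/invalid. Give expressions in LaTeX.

Valid — Δs_k = t_k.

s_(k+1) = -2**(-k - 1)*(3*k + 6)*factorial(k + 2) + 2
s_(k+1) − s_k = -3*(k**2 + 2*k + 2)*factorial(k + 1)/(2*2**k)
(s_(k+1) − s_k) − t_k = 0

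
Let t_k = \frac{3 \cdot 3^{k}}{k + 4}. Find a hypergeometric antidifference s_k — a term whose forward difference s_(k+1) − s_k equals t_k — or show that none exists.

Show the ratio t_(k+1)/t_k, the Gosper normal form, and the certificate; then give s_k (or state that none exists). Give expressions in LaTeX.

Ratio r(k) = 3*(k + 4)/(k + 5).
Gosper form: A/B · C(k+1)/C(k) with A=3*k + 12, B=k + 5, C=1.
Need (3*k + 12)·f(k+1) − (k + 4)·f(k) = 1.
From deg A=1, deg B=1, deg C=0: d=-1.
d = -1 < 0 ⇒ no nonzero polynomial f; not summable.

not Gosper-summable; s_k does not exist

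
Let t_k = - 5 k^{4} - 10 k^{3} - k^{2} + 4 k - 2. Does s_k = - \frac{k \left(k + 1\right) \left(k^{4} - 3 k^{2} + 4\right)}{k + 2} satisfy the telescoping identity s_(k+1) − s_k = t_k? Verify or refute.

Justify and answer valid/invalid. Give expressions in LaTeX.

s_(k+1) = -(k + 1)*(k + 2)*((k + 1)**4 - 3*(k + 1)**2 + 4)/(k + 3)
s_(k+1) − s_k = (-5*k**6 - 31*k**5 - 61*k**4 - 37*k**3 + 10*k**2 + 4*k - 8)/(k**2 + 5*k + 6)
(s_(k+1) − s_k) − t_k = 2*(2*k**5 + 10*k**4 + 12*k**3 - k**2 - 5*k + 2)/(k**2 + 5*k + 6)

Invalid: residual \frac{2 \left(2 k^{5} + 10 k^{4} + 12 k^{3} - k^{2} - 5 k + 2\right)}{k^{2} + 5 k + 6} ≠ 0.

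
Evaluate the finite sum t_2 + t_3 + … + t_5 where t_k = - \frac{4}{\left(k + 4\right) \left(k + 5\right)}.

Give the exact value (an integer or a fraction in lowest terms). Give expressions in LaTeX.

Σ = -4/15

Ratio r(k) = (k + 4)/(k + 6).
Gosper form: A/B · C(k+1)/C(k) with A=k + 4, B=k + 6, C=1.
Solve (k + 4)·f(k+1) − (k + 5)·f(k) = 1.
Bound: deg f ≤ 1.
Coefficient equations give f(k) = k/4.
Then R = B(k−1)f/C = k*(k + 5)/4, so s_k = R(k)·t_k = -k/(k + 4).
Δs = -4/(k**2 + 9*k + 20), as required.
Σ_(k=2)^(5) t_k = s_(6) − s_(2) = -3/5 − (-1/3) = -4/15.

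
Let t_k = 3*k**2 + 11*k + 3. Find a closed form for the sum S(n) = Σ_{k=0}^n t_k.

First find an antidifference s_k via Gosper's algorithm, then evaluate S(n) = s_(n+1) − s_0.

S(n) = n**3 + 7*n**2 + 9*n + 3

t_(k+1)/t_k = (3*k**2 + 17*k + 17)/(3*k**2 + 11*k + 3).
Normal form (A,B,C) = (1, 1, k**2 + 11*k/3 + 1).
Need (1)·f(k+1) − (1)·f(k) = k**2 + 11*k/3 + 1.
From deg A=0, deg B=0, deg C=2: d=3.
A polynomial solution: f(k) = k*(k**2 + 4*k - 2)/3.
Get s_k = R·t_k = k*(k**2 + 4*k - 2) with R(k) = B(k−1)f(k)/C(k) = k*(k**2 + 4*k - 2)/(3*k**2 + 11*k + 3).
Verify: 3*k**2 + 11*k + 3 matches t_k.
Telescope: S(n) = s_(n+1) − s_(0) = n**3 + 7*n**2 + 9*n + 3 − (0) = n**3 + 7*n**2 + 9*n + 3.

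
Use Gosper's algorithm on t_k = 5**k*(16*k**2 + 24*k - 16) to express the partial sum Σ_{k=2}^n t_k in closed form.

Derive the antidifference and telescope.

S(n) = 20*5**n*n**2 + 20*5**n*n - 20*5**n - 100

The ratio is 5*(2*k**2 + 7*k + 3)/(2*k**2 + 3*k - 2).
Normal form (A,B,C) = (5, 1, k**2 + 3*k/2 - 1).
Key eq: (5)·f(k+1) = (1)·f(k) + (k**2 + 3*k/2 - 1).
d = 2 from the (0,0,2) case.
Solving with deg f ≤ 2: f(k) = (k**2 - k - 1)/4.
Get s_k = R·t_k = 4*5**k*(k**2 - k - 1) with R(k) = B(k−1)f(k)/C(k) = (k**2 - k - 1)/(2*(k + 2)*(2*k - 1)).
Δs = 5**k*(16*k**2 + 24*k - 16), as required.
Telescope: S(n) = s_(n+1) − s_(2) = 20*5**n*(n**2 + n - 1) − (100) = 20*5**n*n**2 + 20*5**n*n - 20*5**n - 100.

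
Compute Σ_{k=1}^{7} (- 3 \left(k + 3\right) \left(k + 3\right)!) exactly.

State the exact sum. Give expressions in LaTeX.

Σ = -119750328

The ratio is (k + 4)**2/(k + 3).
Take A(k)=k + 4, B(k)=1, C(k)=k + 3.
Solve (k + 4)·f(k+1) − (1)·f(k) = k + 3.
Degrees (1,0,1) ⇒ d ≤ 0.
A polynomial solution: f(k) = 1.
R(k) = B(k−1)·f(k)/C(k) = 1/(k + 3); s_k = R·t_k = -3*factorial(k + 3).
Δs = -3*(k + 3)*factorial(k + 3), as required.
Sum = s_(8) − s_(1); s_(8) = -119750400, s_(1) = -72 ⇒ -119750328.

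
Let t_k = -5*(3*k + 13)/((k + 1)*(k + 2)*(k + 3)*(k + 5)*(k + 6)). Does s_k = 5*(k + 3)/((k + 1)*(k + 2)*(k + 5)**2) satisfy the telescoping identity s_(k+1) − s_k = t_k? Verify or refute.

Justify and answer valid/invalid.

s_(k+1) = 5*(k + 4)/((k + 2)*(k + 3)*(k + 6)**2)
s_(k+1) − s_k = 5*((k + 1)*(k + 4)*(k + 5)**2 - (k + 3)**2*(k + 6)**2)/((k + 1)*(k + 2)*(k + 3)*(k + 5)**2*(k + 6)**2)
(s_(k+1) − s_k) − t_k = 10*(4*k**2 + 37*k + 83)/(k**7 + 28*k**6 + 324*k**5 + 1994*k**4 + 6983*k**3 + 13746*k**2 + 13860*k + 5400)

Invalid: residual 10*(4*k**2 + 37*k + 83)/(k**7 + 28*k**6 + 324*k**5 + 1994*k**4 + 6983*k**3 + 13746*k**2 + 13860*k + 5400) ≠ 0.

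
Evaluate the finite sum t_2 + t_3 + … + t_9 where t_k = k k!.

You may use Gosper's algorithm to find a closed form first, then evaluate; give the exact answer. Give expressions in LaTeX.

Step 1: r(k) = (k + 1)**2/k.
Gosper form: A/B · C(k+1)/C(k) with A=k + 1, B=1, C=k.
Set up (k + 1)·f(k+1) − (1)·f(k) − (k) = 0.
d = 0 from the (1,0,1) case.
Solve for f: f(k) = 1 (degree 0 ≤ 0).
R(k) = B(k−1)·f(k)/C(k) = 1/k; s_k = R·t_k = factorial(k).
s_(k+1) − s_k = k*factorial(k) = t_k.
Sum = s_(10) − s_(2); s_(10) = 3628800, s_(2) = 2 ⇒ 3628798.

Σ = 3628798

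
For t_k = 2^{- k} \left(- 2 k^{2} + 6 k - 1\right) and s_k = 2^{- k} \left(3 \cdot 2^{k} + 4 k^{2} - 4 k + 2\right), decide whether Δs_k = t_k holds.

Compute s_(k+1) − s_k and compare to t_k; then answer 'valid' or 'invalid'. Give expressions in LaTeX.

Valid: the claim telescopes to t_k.

s_(k+1) = (3*2**k + 2*k**2 + 2*k + 1)/2**k
s_(k+1) − s_k = (-2*k**2 + 6*k - 1)/2**k
(s_(k+1) − s_k) − t_k = 0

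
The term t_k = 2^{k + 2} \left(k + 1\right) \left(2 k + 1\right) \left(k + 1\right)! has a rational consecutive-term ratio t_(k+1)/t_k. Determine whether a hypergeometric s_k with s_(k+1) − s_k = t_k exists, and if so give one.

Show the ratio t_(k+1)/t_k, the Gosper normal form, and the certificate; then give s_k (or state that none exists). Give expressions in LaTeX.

r(k) = (k + 2)**2*(4*k + 6)/((k + 1)*(2*k + 1)) after simplifying.
Factor: A=2*k + 4; B=1; C=k**2 + 3*k/2 + 1/2.
Key eq: (2*k + 4)·f(k+1) = (1)·f(k) + (k**2 + 3*k/2 + 1/2).
deg f ≤ 1 (via 1,0,2).
Solve for f: f(k) = (k - 1)/2 (degree 1 ≤ 1).
Then R = B(k−1)f/C = (k - 1)/((k + 1)*(2*k + 1)), so s_k = R(k)·t_k = 2**(k + 2)*(k - 1)*factorial(k + 1).
s_(k+1) − s_k = 2**(k + 2)*(k + 1)*(2*k + 1)*factorial(k + 1) = t_k.

s_k = 2^{k + 2} \left(k - 1\right) \left(k + 1\right)!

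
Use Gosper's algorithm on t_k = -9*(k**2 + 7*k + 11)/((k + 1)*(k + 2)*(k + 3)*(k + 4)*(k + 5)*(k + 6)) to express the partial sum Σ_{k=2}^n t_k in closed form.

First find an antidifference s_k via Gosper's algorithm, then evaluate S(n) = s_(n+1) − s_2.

S(n) = (-n**3 - 12*n**2 - 44*n + 57)/(35*(n**3 + 12*n**2 + 44*n + 48))

t_(k+1)/t_k = (k + 1)*(7*k + (k + 1)**2 + 18)/((k + 7)*(k**2 + 7*k + 11)).
Take A(k)=k + 1, B(k)=k + 7, C(k)=k**2 + 7*k + 11.
Set up (k + 1)·f(k+1) − (k + 6)·f(k) − (k**2 + 7*k + 11) = 0.
Degrees (1,1,2) ⇒ d ≤ 5.
Coefficient equations give f(k) = k*(k + 2)*(k + 4)*(k**2 + 9*k + 23)/45.
So s_k = (B(k−1)f/C)·t_k = (k*(k + 2)*(k + 4)*(k + 6)*(k**2 + 9*k + 23)/(45*(k**2 + 7*k + 11)))·t_k = k*(-k**2 - 9*k - 23)/(5*(k**3 + 9*k**2 + 23*k + 15)).
Verify: 9*(-k**2 - 7*k - 11)/(k**6 + 21*k**5 + 175*k**4 + 735*k**3 + 1624*k**2 + 1764*k + 720) matches t_k.
Telescope: S(n) = s_(n+1) − s_(2) = (-n**3 - 12*n**2 - 44*n - 33)/(5*(n**3 + 12*n**2 + 44*n + 48)) − (-6/35) = (-n**3 - 12*n**2 - 44*n + 57)/(35*(n**3 + 12*n**2 + 44*n + 48)).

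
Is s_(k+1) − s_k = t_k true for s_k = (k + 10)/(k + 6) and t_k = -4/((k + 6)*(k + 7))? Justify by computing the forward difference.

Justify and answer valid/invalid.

s_(k+1) = (k + 11)/(k + 7)
s_(k+1) − s_k = -4/(k**2 + 13*k + 42)
(s_(k+1) − s_k) − t_k = 0

valid; difference matches t_k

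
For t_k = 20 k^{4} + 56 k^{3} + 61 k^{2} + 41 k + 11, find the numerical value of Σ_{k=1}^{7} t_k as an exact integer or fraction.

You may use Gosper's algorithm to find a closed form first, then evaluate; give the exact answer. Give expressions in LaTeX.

Σ = 147189

t_(k+1)/t_k = (20*k**4 + 136*k**3 + 349*k**2 + 411*k + 189)/(20*k**4 + 56*k**3 + 61*k**2 + 41*k + 11).
So A=1 and B=1, with C=k**4 + 14*k**3/5 + 61*k**2/20 + 41*k/20 + 11/20.
Set up (1)·f(k+1) − (1)·f(k) − (k**4 + 14*k**3/5 + 61*k**2/20 + 41*k/20 + 11/20) = 0.
deg f ≤ 5 (via 0,0,4).
A polynomial solution: f(k) = k**2*(4*k**3 + 4*k**2 - k + 4)/20.
Then R = B(k−1)f/C = k**2*(4*k**3 + 4*k**2 - k + 4)/((2*k + 1)*(10*k**3 + 23*k**2 + 19*k + 11)), so s_k = R(k)·t_k = k**2*(4*k**3 + 4*k**2 - k + 4).
Verify: 20*k**4 + 56*k**3 + 61*k**2 + 41*k + 11 matches t_k.
Evaluate s at k=8 and k=1: 147200 and 11; difference 147189.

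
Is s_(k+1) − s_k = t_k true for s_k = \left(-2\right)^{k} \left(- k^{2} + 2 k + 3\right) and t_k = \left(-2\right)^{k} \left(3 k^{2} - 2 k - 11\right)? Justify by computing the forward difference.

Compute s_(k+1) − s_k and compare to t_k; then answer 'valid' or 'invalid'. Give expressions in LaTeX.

s_(k+1) = (-2)**(k + 1)*(4 - k**2)
s_(k+1) − s_k = (-2)**k*(3*k**2 - 2*k - 11)
(s_(k+1) − s_k) − t_k = 0

valid; difference matches t_k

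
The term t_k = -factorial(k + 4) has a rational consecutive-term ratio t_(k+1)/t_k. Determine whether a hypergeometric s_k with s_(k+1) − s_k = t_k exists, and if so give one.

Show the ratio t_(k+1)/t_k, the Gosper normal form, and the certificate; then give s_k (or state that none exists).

none (Gosper's algorithm certifies no s_k)

Step 1: r(k) = k + 5.
Gosper form: A/B · C(k+1)/C(k) with A=k + 5, B=1, C=1.
f must satisfy (k + 5)·f(k+1) − (1)·f(k) = 1.
Bound: deg f ≤ -1.
deg f ≤ -1 is impossible — no certificate.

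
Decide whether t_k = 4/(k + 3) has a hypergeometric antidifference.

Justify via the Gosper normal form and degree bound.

r(k) = (k + 3)/(k + 4) after simplifying.
Normal form (A,B,C) = (k + 3, k + 4, 1).
Set up (k + 3)·f(k+1) − (k + 3)·f(k) − (1) = 0.
d = 0 from the (1,1,0) case.
Put f(k) = c0: A·f(k+1) − B(k−1)·f(k) − C = -1; need -1 = 0 — inconsistent ⇒ no f, not summable.

No. Not Gosper-summable.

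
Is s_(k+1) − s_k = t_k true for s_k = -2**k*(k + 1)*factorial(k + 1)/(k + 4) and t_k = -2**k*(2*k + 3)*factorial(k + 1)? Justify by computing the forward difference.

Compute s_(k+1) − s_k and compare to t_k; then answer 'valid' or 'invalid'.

Invalid: residual 3*2**k*(2*k**2 + 11*k + 11)*factorial(k + 1)/((k + 4)*(k + 5)) ≠ 0.

s_(k+1) = -2**(k + 1)*(k + 2)*factorial(k + 2)/(k + 5)
s_(k+1) − s_k = -2**k*(2*k**3 + 15*k**2 + 34*k + 27)*factorial(k + 1)/((k + 4)*(k + 5))
(s_(k+1) − s_k) − t_k = 3*2**k*(2*k**2 + 11*k + 11)*factorial(k + 1)/((k + 4)*(k + 5))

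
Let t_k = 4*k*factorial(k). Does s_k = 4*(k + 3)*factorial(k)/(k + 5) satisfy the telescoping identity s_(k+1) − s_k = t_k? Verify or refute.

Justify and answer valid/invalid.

Invalid: residual -8*(k**2 + 5*k - 1)*factorial(k)/((k + 5)*(k + 6)) ≠ 0.

s_(k+1) = 4*(k + 4)*factorial(k + 1)/(k + 6)
s_(k+1) − s_k = 4*(k**3 + 9*k**2 + 20*k + 2)*factorial(k)/((k + 5)*(k + 6))
(s_(k+1) − s_k) − t_k = -8*(k**2 + 5*k - 1)*factorial(k)/((k + 5)*(k + 6))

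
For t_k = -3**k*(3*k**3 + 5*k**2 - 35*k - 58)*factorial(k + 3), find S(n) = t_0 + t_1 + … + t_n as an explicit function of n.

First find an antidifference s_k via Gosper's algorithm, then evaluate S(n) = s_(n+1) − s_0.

S(n) = -3*3**n*n**2*factorial(n + 4) + 6*3**n*n*factorial(n + 4) + 15*3**n*factorial(n + 4) - 12

t_(k+1)/t_k = 3*(3*k**4 + 26*k**3 + 40*k**2 - 149*k - 340)/(3*k**3 + 5*k**2 - 35*k - 58).
Take A(k)=3*k + 12, B(k)=1, C(k)=k**3 + 5*k**2/3 - 35*k/3 - 58/3.
Solve (3*k + 12)·f(k+1) − (1)·f(k) = k**3 + 5*k**2/3 - 35*k/3 - 58/3.
Degrees (1,0,3) ⇒ d ≤ 2.
Coefficient equations give f(k) = (k**2 - 4*k - 2)/3.
Certificate R = B(k−1)f/C = (k**2 - 4*k - 2)/(3*k**3 + 5*k**2 - 35*k - 58) gives s_k = 3**k*(-k**2 + 4*k + 2)*factorial(k + 3).
Check: Δs_k = -3**k*(3*k**3 + 5*k**2 - 35*k - 58)*factorial(k + 3). ✓
Evaluate: s_(n+1) = 3**(n + 1)*(-n**2 + 2*n + 5)*factorial(n + 4); subtract s_(0) = 12 ⇒ S(n) = -3*3**n*n**2*factorial(n + 4) + 6*3**n*n*factorial(n + 4) + 15*3**n*factorial(n + 4) - 12.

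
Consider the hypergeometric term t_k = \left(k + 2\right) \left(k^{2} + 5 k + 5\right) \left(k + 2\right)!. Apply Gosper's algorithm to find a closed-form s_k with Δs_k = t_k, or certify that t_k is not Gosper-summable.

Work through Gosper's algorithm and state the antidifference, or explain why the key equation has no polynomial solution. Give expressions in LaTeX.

Step 1: r(k) = (k + 3)**2*(5*k + (k + 1)**2 + 10)/((k + 2)*(k**2 + 5*k + 5)).
Normal form (A,B,C) = (k + 3, 1, k**3 + 7*k**2 + 15*k + 10).
Set up (k + 3)·f(k+1) − (1)·f(k) − (k**3 + 7*k**2 + 15*k + 10) = 0.
From deg A=1, deg B=0, deg C=3: d=2.
A polynomial solution: f(k) = k**2 + 3*k - 1.
R(k) = B(k−1)·f(k)/C(k) = (k**2 + 3*k - 1)/((k + 2)*(k**2 + 5*k + 5)); s_k = R·t_k = (k**2 + 3*k - 1)*factorial(k + 2).
s_(k+1) − s_k = (k + 2)*(k**2 + 5*k + 5)*factorial(k + 2) = t_k.

s_k = \left(k^{2} + 3 k - 1\right) \left(k + 2\right)!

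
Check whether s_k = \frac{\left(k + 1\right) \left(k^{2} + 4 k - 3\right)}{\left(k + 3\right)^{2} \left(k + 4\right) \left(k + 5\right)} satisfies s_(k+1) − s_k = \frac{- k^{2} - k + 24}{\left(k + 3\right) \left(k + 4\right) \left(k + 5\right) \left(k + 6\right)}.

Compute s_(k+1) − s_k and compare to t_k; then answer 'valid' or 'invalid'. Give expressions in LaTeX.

Invalid: residual \frac{4 \left(k^{3} + 7 k^{2} - 45\right)}{k^{6} + 25 k^{5} + 257 k^{4} + 1391 k^{3} + 4182 k^{2} + 6624 k + 4320} ≠ 0.

s_(k+1) = (k + 2)*(4*k + (k + 1)**2 + 1)/((k + 4)**2*(k + 5)*(k + 6))
s_(k+1) − s_k = (-k**4 - 4*k**3 + 33*k**2 + 156*k + 108)/(k**6 + 25*k**5 + 257*k**4 + 1391*k**3 + 4182*k**2 + 6624*k + 4320)
(s_(k+1) − s_k) − t_k = 4*(k**3 + 7*k**2 - 45)/(k**6 + 25*k**5 + 257*k**4 + 1391*k**3 + 4182*k**2 + 6624*k + 4320)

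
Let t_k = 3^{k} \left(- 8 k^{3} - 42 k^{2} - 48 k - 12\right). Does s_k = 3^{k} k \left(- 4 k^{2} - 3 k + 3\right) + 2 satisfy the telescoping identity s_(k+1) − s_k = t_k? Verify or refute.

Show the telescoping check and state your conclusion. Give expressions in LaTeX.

Valid: the claim telescopes to t_k.

s_(k+1) = -3**(k + 1)*(k + 1)*(3*k + 4*(k + 1)**2) + 2
s_(k+1) − s_k = 3**k*(-8*k**3 - 42*k**2 - 48*k - 12)
(s_(k+1) − s_k) − t_k = 0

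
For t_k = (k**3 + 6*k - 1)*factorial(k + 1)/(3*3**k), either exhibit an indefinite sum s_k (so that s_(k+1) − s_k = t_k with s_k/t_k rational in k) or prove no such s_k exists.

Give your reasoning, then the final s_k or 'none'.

t_(k+1)/t_k = (k + 2)*(6*k + (k + 1)**3 + 5)/(3*(k**3 + 6*k - 1)).
Take A(k)=k/3 + 2/3, B(k)=1, C(k)=k**3 + 6*k - 1.
Solve (k/3 + 2/3)·f(k+1) − (1)·f(k) = k**3 + 6*k - 1.
From deg A=1, deg B=0, deg C=3: d=2.
Solve for f: f(k) = 3*(k**2 - k + 1) (degree 2 ≤ 2).
R(k) = B(k−1)·f(k)/C(k) = 3*(k**2 - k + 1)/(k**3 + 6*k - 1); s_k = R·t_k = (k**2 - k + 1)*factorial(k + 1)/3**k.
Verify: (k**3 + 6*k - 1)*factorial(k + 1)/(3*3**k) matches t_k.

s_k = (k**2 - k + 1)*factorial(k + 1)/3**k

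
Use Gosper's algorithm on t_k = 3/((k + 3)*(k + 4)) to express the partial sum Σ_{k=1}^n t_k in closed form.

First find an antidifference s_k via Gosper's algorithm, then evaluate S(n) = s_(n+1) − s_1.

S(n) = 3*n/(4*(n + 4))

Step 1: r(k) = (k + 3)/(k + 5).
Factor: A=k + 3; B=k + 5; C=1.
f must satisfy (k + 3)·f(k+1) − (k + 4)·f(k) = 1.
From deg A=1, deg B=1, deg C=0: d=1.
A polynomial solution: f(k) = k/3.
Certificate R = B(k−1)f/C = k*(k + 4)/3 gives s_k = k/(k + 3).
Check: Δs_k = 3/(k**2 + 7*k + 12). ✓
Telescope: S(n) = s_(n+1) − s_(1) = (n + 1)/(n + 4) − (1/4) = 3*n/(4*(n + 4)).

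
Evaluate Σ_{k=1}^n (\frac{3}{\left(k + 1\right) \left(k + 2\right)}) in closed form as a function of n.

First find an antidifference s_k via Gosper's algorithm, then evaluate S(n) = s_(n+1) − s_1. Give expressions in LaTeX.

Ratio r(k) = (k + 1)/(k + 3).
So A=k + 1 and B=k + 3, with C=1.
Need (k + 1)·f(k+1) − (k + 2)·f(k) = 1.
Degrees (1,1,0) ⇒ d ≤ 1.
Solving with deg f ≤ 1: f(k) = k.
Certificate R = B(k−1)f/C = k*(k + 2) gives s_k = 3*k/(k + 1).
Check: Δs_k = 3/(k**2 + 3*k + 2). ✓
Σ_(k=1)^n t_k = s_(n+1) − s_(1) = (3*(n + 1)/(n + 2)) − (3/2), i.e. 3*n/(2*(n + 2)).

S(n) = \frac{3 n}{2 \left(n + 2\right)}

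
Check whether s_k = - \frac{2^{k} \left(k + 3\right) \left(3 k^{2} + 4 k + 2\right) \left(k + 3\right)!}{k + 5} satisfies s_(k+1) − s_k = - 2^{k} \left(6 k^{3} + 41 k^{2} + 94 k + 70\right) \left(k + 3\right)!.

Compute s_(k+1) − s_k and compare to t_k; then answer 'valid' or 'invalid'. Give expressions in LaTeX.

Invalid: residual \frac{2^{k + 1} \left(6 k^{4} + 71 k^{3} + 296 k^{2} + 536 k + 348\right) \left(k + 3\right)!}{\left(k + 5\right) \left(k + 6\right)} ≠ 0.

s_(k+1) = -2**(k + 1)*(k + 4)*(3*k**2 + 10*k + 9)*factorial(k + 4)/(k + 6)
s_(k+1) − s_k = -2**k*(k + 2)*(6*k**4 + 83*k**3 + 417*k**2 + 908*k + 702)*factorial(k + 3)/((k + 5)*(k + 6))
(s_(k+1) − s_k) − t_k = 2**(k + 1)*(6*k**4 + 71*k**3 + 296*k**2 + 536*k + 348)*factorial(k + 3)/((k + 5)*(k + 6))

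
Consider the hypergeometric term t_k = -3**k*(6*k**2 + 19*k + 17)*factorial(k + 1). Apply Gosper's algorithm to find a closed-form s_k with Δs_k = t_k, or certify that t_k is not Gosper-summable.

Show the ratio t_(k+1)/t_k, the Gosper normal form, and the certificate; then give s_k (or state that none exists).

s_k = -3**k*(2*k + 1)*factorial(k + 1)

Compute t_(k+1)/t_k: get 3*(6*k**3 + 43*k**2 + 104*k + 84)/(6*k**2 + 19*k + 17).
Take A(k)=3*k + 6, B(k)=1, C(k)=k**2 + 19*k/6 + 17/6.
Key eq: (3*k + 6)·f(k+1) = (1)·f(k) + (k**2 + 19*k/6 + 17/6).
Degrees (1,0,2) ⇒ d ≤ 1.
Solving with deg f ≤ 1: f(k) = (2*k + 1)/6.
Then R = B(k−1)f/C = (2*k + 1)/(6*k**2 + 19*k + 17), so s_k = R(k)·t_k = -3**k*(2*k + 1)*factorial(k + 1).
Verify: -3**k*(6*k**2 + 19*k + 17)*factorial(k + 1) matches t_k.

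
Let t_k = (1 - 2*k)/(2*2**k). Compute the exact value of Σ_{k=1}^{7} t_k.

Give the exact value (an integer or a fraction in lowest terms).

t_(k+1)/t_k = (2*k + 1)/(2*(2*k - 1)).
So A=1/2 and B=1, with C=k - 1/2.
Key eq: (1/2)·f(k+1) = (1)·f(k) + (k - 1/2).
d = 1 from the (0,0,1) case.
Coefficient equations give f(k) = -2*k - 1.
Certificate R = B(k−1)f/C = -2*(2*k + 1)/(2*k - 1) gives s_k = (2*k + 1)/2**k.
Δs = (1 - 2*k)/(2*2**k), as required.
Sum = s_(8) − s_(1); s_(8) = 17/256, s_(1) = 3/2 ⇒ -367/256.

Σ = -367/256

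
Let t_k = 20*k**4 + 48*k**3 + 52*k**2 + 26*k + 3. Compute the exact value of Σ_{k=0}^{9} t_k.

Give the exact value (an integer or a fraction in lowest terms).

Σ = 419880

r(k) = (20*k**4 + 128*k**3 + 316*k**2 + 354*k + 149)/(20*k**4 + 48*k**3 + 52*k**2 + 26*k + 3) after simplifying.
Take A(k)=1, B(k)=1, C(k)=k**4 + 12*k**3/5 + 13*k**2/5 + 13*k/10 + 3/20.
f must satisfy (1)·f(k+1) − (1)·f(k) = k**4 + 12*k**3/5 + 13*k**2/5 + 13*k/10 + 3/20.
Bound: deg f ≤ 5.
A polynomial solution: f(k) = k*(4*k**4 + 2*k**3 - k - 2)/20.
Then R = B(k−1)f/C = k*(4*k**4 + 2*k**3 - k - 2)/(20*k**4 + 48*k**3 + 52*k**2 + 26*k + 3), so s_k = R(k)·t_k = k*(4*k**4 + 2*k**3 - k - 2).
s_(k+1) − s_k = 20*k**4 + 48*k**3 + 52*k**2 + 26*k + 3 = t_k.
Evaluate s at k=10 and k=0: 419880 and 0; difference 419880.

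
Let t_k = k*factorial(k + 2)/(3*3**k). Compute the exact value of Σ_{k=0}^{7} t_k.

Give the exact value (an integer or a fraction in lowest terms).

r(k) = (k + 1)*(k + 3)/(3*k) after simplifying.
Factor: A=k/3 + 1; B=1; C=k.
f must satisfy (k/3 + 1)·f(k+1) − (1)·f(k) = k.
d = 0 from the (1,0,1) case.
Solve for f: f(k) = 3 (degree 0 ≤ 0).
So s_k = (B(k−1)f/C)·t_k = (3/k)·t_k = factorial(k + 2)/3**k.
Check: Δs_k = k*factorial(k + 2)/(3*3**k). ✓
Evaluate s at k=8 and k=0: 44800/81 and 2; difference 44638/81.

Σ = 44638/81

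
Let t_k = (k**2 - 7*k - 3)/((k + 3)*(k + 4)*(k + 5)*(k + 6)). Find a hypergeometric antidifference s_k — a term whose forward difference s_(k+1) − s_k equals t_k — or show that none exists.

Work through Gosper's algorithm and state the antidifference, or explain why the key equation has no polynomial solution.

t_(k+1)/t_k = (k**3 - 2*k**2 - 24*k - 27)/(k**3 - 52*k - 21).
Gosper form: A/B · C(k+1)/C(k) with A=k + 3, B=k + 7, C=k**2 - 7*k - 3.
Set up (k + 3)·f(k+1) − (k + 6)·f(k) − (k**2 - 7*k - 3) = 0.
d = 3 from the (1,1,2) case.
Coefficient equations give f(k) = -k**2.
So s_k = (B(k−1)f/C)·t_k = (-k**2*(k + 6)/(k**2 - 7*k - 3))·t_k = -k**2/((k + 3)*(k + 4)*(k + 5)).
Δs = (k**2 - 7*k - 3)/(k**4 + 18*k**3 + 119*k**2 + 342*k + 360), as required.

s_k = -k**2/((k + 3)*(k + 4)*(k + 5))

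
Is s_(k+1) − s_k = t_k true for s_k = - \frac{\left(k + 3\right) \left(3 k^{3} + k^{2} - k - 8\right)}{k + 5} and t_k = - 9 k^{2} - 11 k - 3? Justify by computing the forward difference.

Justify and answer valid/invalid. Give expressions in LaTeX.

s_(k+1) = (k + 4)*(k - 3*(k + 1)**3 - (k + 1)**2 + 9)/(k + 6)
s_(k+1) − s_k = (-9*k**4 - 98*k**3 - 284*k**2 - 245*k - 44)/(k**2 + 11*k + 30)
(s_(k+1) − s_k) − t_k = 2*(6*k**3 + 55*k**2 + 59*k + 23)/(k**2 + 11*k + 30)

Invalid: residual \frac{2 \left(6 k^{3} + 55 k^{2} + 59 k + 23\right)}{k^{2} + 11 k + 30} ≠ 0.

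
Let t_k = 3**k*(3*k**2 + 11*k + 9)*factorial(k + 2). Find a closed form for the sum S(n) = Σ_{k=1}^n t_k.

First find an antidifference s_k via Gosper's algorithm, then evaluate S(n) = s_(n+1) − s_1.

Step 1: r(k) = 3*(3*k**3 + 26*k**2 + 74*k + 69)/(3*k**2 + 11*k + 9).
Gosper form: A/B · C(k+1)/C(k) with A=3*k + 9, B=1, C=k**2 + 11*k/3 + 3.
Solve (3*k + 9)·f(k+1) − (1)·f(k) = k**2 + 11*k/3 + 3.
d = 1 from the (1,0,2) case.
Solve for f: f(k) = k/3 (degree 1 ≤ 1).
Certificate R = B(k−1)f/C = k/(3*k**2 + 11*k + 9) gives s_k = 3**k*k*factorial(k + 2).
Verify: 3**k*(3*k**2 + 11*k + 9)*factorial(k + 2) matches t_k.
Evaluate: s_(n+1) = 3**(n + 1)*(n + 1)*factorial(n + 3); subtract s_(1) = 18 ⇒ S(n) = 3*3**n*n*factorial(n + 3) + 3*3**n*factorial(n + 3) - 18.

S(n) = 3*3**n*n*factorial(n + 3) + 3*3**n*factorial(n + 3) - 18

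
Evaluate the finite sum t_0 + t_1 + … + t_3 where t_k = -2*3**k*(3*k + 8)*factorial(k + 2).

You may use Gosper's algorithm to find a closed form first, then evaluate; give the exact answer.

Σ = -116636

Step 1: r(k) = 3*(k + 3)*(3*k + 11)/(3*k + 8).
Take A(k)=3*k + 9, B(k)=1, C(k)=k + 8/3.
Solve (3*k + 9)·f(k+1) − (1)·f(k) = k + 8/3.
deg f ≤ 0 (via 1,0,1).
Match coefficients ⇒ f(k) = 1/3.
So s_k = (B(k−1)f/C)·t_k = (1/(3*k + 8))·t_k = -2*3**k*factorial(k + 2).
Verify: -2*3**k*(3*k + 8)*factorial(k + 2) matches t_k.
Evaluate s at k=4 and k=0: -116640 and -4; difference -116636.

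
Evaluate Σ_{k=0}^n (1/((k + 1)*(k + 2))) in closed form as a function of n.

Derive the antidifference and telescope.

S(n) = (n + 1)/(n + 2)

Ratio r(k) = (k + 1)/(k + 3).
Take A(k)=k + 1, B(k)=k + 3, C(k)=1.
Solve (k + 1)·f(k+1) − (k + 2)·f(k) = 1.
Degrees (1,1,0) ⇒ d ≤ 1.
Solve for f: f(k) = k (degree 1 ≤ 1).
Then R = B(k−1)f/C = k*(k + 2), so s_k = R(k)·t_k = k/(k + 1).
Check: Δs_k = 1/(k**2 + 3*k + 2). ✓
Telescope: S(n) = s_(n+1) − s_(0) = (n + 1)/(n + 2) − (0) = (n + 1)/(n + 2).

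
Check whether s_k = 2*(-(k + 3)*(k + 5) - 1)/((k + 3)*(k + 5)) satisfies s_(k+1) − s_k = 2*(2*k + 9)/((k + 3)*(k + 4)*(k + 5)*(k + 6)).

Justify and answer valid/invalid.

Valid — Δs_k = t_k.

s_(k+1) = 2*(-(k + 4)*(k + 6) - 1)/((k + 4)*(k + 6))
s_(k+1) − s_k = 2*(2*k + 9)/(k**4 + 18*k**3 + 119*k**2 + 342*k + 360)
(s_(k+1) − s_k) − t_k = 0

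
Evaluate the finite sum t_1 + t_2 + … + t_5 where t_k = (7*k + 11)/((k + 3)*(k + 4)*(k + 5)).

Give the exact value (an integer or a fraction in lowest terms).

Σ = 91/180

t_(k+1)/t_k = (k + 3)*(7*k + 18)/((k + 6)*(7*k + 11)).
Take A(k)=k + 3, B(k)=k + 6, C(k)=k + 11/7.
f must satisfy (k + 3)·f(k+1) − (k + 5)·f(k) = k + 11/7.
From deg A=1, deg B=1, deg C=1: d=2.
A polynomial solution: f(k) = k*(4*k + 7)/21.
So s_k = (B(k−1)f/C)·t_k = (k*(k + 5)*(4*k + 7)/(3*(7*k + 11)))·t_k = k*(4*k + 7)/(3*(k + 3)*(k + 4)).
Verify: (7*k + 11)/(k**3 + 12*k**2 + 47*k + 60) matches t_k.
Sum = s_(6) − s_(1); s_(6) = 31/45, s_(1) = 11/60 ⇒ 91/180.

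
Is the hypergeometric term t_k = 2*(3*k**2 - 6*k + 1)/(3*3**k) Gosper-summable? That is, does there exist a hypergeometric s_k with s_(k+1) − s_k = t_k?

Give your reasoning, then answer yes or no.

The ratio is (3*k**2 - 2)/(3*(3*k**2 - 6*k + 1)).
A = 1/3, B = 1, C = k**2 - 2*k + 1/3.
Set up (1/3)·f(k+1) − (1)·f(k) − (k**2 - 2*k + 1/3) = 0.
From deg A=0, deg B=0, deg C=2: d=2.
Match coefficients ⇒ f(k) = -(3*k**2 - 3*k + 1)/2.
Get s_k = R·t_k = (-3*k**2 + 3*k - 1)/3**k with R(k) = B(k−1)f(k)/C(k) = -3*(3*k**2 - 3*k + 1)/(2*(3*k**2 - 6*k + 1)).
Verify: 2*(3*k**2 - 6*k + 1)/(3*3**k) matches t_k.

Yes. s_k = (-3*k**2 + 3*k - 1)/3**k.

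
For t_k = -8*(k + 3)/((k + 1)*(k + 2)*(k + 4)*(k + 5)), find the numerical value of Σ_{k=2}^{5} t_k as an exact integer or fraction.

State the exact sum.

Σ = -52/315

Ratio r(k) = (k + 1)*(k + 4)**2/((k + 3)**2*(k + 6)).
Gosper form: A/B · C(k+1)/C(k) with A=k + 1, B=k + 6, C=k**2 + 6*k + 9.
f must satisfy (k + 1)·f(k+1) − (k + 5)·f(k) = k**2 + 6*k + 9.
d = 4 from the (1,1,2) case.
Match coefficients ⇒ f(k) = k*(k + 2)*(k + 3)*(k + 5)/8.
Then R = B(k−1)f/C = k*(k + 2)*(k + 5)**2/(8*(k + 3)), so s_k = R(k)·t_k = k*(-k - 5)/(k**2 + 5*k + 4).
s_(k+1) − s_k = 8*(-k - 3)/(k**4 + 12*k**3 + 49*k**2 + 78*k + 40) = t_k.
Telescoping: Σ = s_(6) − s_(2) = -33/35 − (-7/9) = -52/315.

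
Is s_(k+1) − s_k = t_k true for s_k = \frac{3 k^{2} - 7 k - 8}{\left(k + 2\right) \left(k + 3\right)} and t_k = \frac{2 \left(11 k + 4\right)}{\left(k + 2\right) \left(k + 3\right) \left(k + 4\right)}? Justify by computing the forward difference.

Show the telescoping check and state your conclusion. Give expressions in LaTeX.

s_(k+1) = (3*k**2 - k - 12)/(k**2 + 7*k + 12)
s_(k+1) − s_k = 2*(11*k + 4)/(k**3 + 9*k**2 + 26*k + 24)
(s_(k+1) − s_k) − t_k = 0

Valid — Δs_k = t_k.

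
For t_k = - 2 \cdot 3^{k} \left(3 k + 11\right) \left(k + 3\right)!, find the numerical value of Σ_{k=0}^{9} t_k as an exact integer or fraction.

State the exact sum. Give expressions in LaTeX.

Σ = -735398702438388

t_(k+1)/t_k = 3*(k + 4)*(3*k + 14)/(3*k + 11).
Gosper form: A/B · C(k+1)/C(k) with A=3*k + 12, B=1, C=k + 11/3.
Solve (3*k + 12)·f(k+1) − (1)·f(k) = k + 11/3.
d = 0 from the (1,0,1) case.
A polynomial solution: f(k) = 1/3.
Get s_k = R·t_k = -2*3**k*factorial(k + 3) with R(k) = B(k−1)f(k)/C(k) = 1/(3*k + 11).
Check: Δs_k = -2*3**k*(3*k + 11)*factorial(k + 3). ✓
Σ_(k=0)^(9) t_k = s_(10) − s_(0) = -735398702438400 − (-12) = -735398702438388.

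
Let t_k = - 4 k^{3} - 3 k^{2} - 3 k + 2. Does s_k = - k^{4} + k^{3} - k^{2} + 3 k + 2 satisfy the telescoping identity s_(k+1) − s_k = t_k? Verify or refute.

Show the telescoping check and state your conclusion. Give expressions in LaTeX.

Valid: the claim telescopes to t_k.

s_(k+1) = -k**4 - 3*k**3 - 4*k**2 + 4
s_(k+1) − s_k = -4*k**3 - 3*k**2 - 3*k + 2
(s_(k+1) − s_k) − t_k = 0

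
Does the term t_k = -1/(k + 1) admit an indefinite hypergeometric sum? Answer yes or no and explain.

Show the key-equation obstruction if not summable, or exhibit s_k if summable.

t_(k+1)/t_k = (k + 1)/(k + 2).
Factor: A=k + 1; B=k + 2; C=1.
Set up (k + 1)·f(k+1) − (k + 1)·f(k) − (1) = 0.
d = 0 from the (1,1,0) case.
f = c0 ⇒ A·f(k+1) − B(k−1)·f(k) − C = -1. The system {-1 = 0} is inconsistent; no antidifference.

No; the coefficient equations for f are inconsistent.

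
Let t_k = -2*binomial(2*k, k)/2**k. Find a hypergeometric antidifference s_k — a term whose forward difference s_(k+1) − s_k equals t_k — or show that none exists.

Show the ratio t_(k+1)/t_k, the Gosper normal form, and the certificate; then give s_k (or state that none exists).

t_(k+1)/t_k = (2*k + 1)/(k + 1).
Factor: A=2*k + 1; B=k + 1; C=1.
Need (2*k + 1)·f(k+1) − (k)·f(k) = 1.
deg f ≤ -1 (via 1,1,0).
Bound -1 < 0, so the key equation has no polynomial solution.

no hypergeometric antidifference exists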